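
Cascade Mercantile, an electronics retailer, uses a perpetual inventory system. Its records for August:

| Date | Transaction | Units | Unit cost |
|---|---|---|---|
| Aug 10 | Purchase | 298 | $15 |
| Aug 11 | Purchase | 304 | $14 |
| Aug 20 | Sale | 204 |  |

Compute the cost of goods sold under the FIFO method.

Aug 20, 204 sold [FIFO — oldest first]: 204 @ $15 = $3,060
Ending inventory: 94 @ $15 + 304 @ $14 = $5,666

COGS = $3,060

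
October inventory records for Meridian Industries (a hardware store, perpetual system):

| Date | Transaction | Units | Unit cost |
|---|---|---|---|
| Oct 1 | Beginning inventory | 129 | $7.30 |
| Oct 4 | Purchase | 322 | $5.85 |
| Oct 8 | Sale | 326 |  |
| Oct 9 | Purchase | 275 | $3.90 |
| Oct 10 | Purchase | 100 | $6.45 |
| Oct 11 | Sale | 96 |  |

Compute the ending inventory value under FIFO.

Oct 8, 326 sold [FIFO — oldest first]: 129 @ $7.30 + 197 @ $5.85 = $2,094.15
Oct 11, 96 sold [FIFO — oldest first]: 96 @ $5.85 = $561.60
Total COGS = $2,094.15 + $561.60 = $2,655.75
Ending inventory: 29 @ $5.85 + 275 @ $3.90 + 100 @ $6.45 = $1,887.15
Check: goods available $4,542.90 = COGS $2,655.75 + ending $1,887.15

Ending inventory = $1,887.15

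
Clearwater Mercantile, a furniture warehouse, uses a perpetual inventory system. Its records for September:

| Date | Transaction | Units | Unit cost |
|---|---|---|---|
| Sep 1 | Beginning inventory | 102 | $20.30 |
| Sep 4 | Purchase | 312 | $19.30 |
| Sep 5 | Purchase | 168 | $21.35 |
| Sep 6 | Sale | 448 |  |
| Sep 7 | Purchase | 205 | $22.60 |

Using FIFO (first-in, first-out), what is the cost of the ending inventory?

Sep 6, 448 sold [FIFO — oldest first]: 102 @ $20.30 + 312 @ $19.30 + 34 @ $21.35 = $8,818.10
Ending inventory: 134 @ $21.35 + 205 @ $22.60 = $7,493.90
Check: goods available $16,312.00 = COGS $8,818.10 + ending $7,493.90

Ending inventory = $7,493.90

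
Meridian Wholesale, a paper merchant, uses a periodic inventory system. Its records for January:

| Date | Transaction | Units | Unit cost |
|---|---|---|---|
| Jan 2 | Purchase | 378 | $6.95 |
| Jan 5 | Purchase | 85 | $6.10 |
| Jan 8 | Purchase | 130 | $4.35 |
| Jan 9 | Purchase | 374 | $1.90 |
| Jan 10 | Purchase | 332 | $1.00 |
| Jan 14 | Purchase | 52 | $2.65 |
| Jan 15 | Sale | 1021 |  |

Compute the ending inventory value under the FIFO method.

Jan 15, 1021 sold [FIFO — oldest first]: 378 @ $6.95 + 85 @ $6.10 + 130 @ $4.35 + 374 @ $1.90 + 54 @ $1.00 = $4,475.70
Ending inventory: 278 @ $1.00 + 52 @ $2.65 = $415.80

Ending inventory = $415.80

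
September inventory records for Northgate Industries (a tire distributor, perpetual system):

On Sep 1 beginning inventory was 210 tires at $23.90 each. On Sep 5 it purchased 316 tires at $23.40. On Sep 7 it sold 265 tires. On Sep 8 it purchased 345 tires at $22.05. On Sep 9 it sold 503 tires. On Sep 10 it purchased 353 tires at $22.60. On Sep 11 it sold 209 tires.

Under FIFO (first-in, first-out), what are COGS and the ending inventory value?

Sep 7, 265 sold [FIFO — oldest first]: 210 @ $23.90 + 55 @ $23.40 = $6,306.00
Sep 9, 503 sold [FIFO — oldest first]: 261 @ $23.40 + 242 @ $22.05 = $11,443.50
Sep 11, 209 sold [FIFO — oldest first]: 103 @ $22.05 + 106 @ $22.60 = $4,666.75
Total COGS = $6,306.00 + $11,443.50 + $4,666.75 = $22,416.25
Ending inventory: 247 @ $22.60 = $5,582.20
Check: goods available $27,998.45 = COGS $22,416.25 + ending $5,582.20

COGS = $22,416.25; ending inventory = $5,582.20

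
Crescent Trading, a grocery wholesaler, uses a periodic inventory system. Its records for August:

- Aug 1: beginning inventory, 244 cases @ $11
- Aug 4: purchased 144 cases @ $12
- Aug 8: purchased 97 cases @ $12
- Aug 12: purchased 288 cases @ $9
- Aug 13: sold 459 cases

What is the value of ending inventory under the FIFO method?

Aug 13, 459 sold [FIFO — oldest first]: 244 @ $11 + 144 @ $12 + 71 @ $12 = $5,264
Ending inventory: 26 @ $12 + 288 @ $9 = $2,904

Ending inventory = $2,904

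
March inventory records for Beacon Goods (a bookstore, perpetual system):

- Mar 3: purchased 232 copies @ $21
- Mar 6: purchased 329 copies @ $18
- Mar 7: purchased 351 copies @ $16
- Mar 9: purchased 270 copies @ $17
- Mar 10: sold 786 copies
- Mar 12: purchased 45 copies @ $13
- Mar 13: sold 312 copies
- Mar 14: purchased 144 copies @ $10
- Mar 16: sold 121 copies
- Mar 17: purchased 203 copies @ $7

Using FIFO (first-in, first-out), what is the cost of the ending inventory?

Ending inventory = $2,965

Mar 10, 786 sold [FIFO — oldest first]: 232 @ $21 + 329 @ $18 + 225 @ $16 = $14,394
Mar 13, 312 sold [FIFO — oldest first]: 126 @ $16 + 186 @ $17 = $5,178
Mar 16, 121 sold [FIFO — oldest first]: 84 @ $17 + 37 @ $13 = $1,909
Total COGS = $14,394 + $5,178 + $1,909 = $21,481
Ending inventory: 8 @ $13 + 144 @ $10 + 203 @ $7 = $2,965
Check: goods available $24,446 = COGS $21,481 + ending $2,965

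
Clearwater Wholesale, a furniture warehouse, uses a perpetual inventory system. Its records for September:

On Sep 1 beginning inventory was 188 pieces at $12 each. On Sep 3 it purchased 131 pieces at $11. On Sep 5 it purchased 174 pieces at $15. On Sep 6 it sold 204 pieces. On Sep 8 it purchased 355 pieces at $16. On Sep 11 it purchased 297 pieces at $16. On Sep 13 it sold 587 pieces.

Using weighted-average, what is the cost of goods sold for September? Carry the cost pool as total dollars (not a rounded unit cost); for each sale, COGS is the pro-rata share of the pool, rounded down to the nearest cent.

After Sep 1: 188 on hand, pool $2,256.00 (≈ $12.0000 each)
After Sep 3: 319 on hand, pool $3,697.00 (≈ $11.5893 each)
After Sep 5: 493 on hand, pool $6,307.00 (≈ $12.7931 each)
Sep 6, sell 204: 204/493 × $6,307.00 → $2,609.79
After Sep 8: 644 on hand, pool $9,377.21 (≈ $14.5609 each)
After Sep 11: 941 on hand, pool $14,129.21 (≈ $15.0151 each)
Sep 13, sell 587: 587/941 × $14,129.21 → $8,813.86
Total COGS = $2,609.79 + $8,813.86 = $11,423.65
Ending inventory (cost pool remaining) = $5,315.35

COGS = $11,423.65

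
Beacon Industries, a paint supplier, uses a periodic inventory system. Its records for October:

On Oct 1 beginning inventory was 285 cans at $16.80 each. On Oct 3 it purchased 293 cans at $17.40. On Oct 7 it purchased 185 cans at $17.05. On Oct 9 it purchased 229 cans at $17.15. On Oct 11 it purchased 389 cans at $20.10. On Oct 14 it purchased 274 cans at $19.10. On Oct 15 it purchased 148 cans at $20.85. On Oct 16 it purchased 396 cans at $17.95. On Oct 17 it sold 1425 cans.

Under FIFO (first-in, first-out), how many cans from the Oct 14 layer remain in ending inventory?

230

Oct 17, 1425 sold [FIFO — oldest first]: 285 @ $16.80 + 293 @ $17.40 + 185 @ $17.05 + 229 @ $17.15 + 389 @ $20.10 + 44 @ $19.10 = $25,627.10
Ending inventory: 230 @ $19.10 + 148 @ $20.85 + 396 @ $17.95 = $14,587.00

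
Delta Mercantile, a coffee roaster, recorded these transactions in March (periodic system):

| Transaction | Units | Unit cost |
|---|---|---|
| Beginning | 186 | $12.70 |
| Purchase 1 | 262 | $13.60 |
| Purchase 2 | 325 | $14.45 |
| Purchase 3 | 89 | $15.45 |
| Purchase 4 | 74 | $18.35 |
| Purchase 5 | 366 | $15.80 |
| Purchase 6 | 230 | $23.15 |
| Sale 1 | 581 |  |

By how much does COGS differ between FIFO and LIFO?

$3,023.05

FIFO COGS: 186 @ $12.70 + 262 @ $13.60 + 133 @ $14.45 = $7,847.25
LIFO COGS: 230 @ $23.15 + 351 @ $15.80 = $10,870.30
Difference = |$7,847.25 − $10,870.30| = $3,023.05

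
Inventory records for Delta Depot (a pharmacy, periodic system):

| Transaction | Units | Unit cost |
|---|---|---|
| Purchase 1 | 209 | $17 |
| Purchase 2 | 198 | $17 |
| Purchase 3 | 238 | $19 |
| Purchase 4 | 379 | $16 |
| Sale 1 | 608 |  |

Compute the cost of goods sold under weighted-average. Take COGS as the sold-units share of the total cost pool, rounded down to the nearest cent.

Sale 1, sell 608: 608/1024 × $17,505.00 → $10,393.59
Ending inventory (cost pool remaining) = $7,111.41

COGS = $10,393.59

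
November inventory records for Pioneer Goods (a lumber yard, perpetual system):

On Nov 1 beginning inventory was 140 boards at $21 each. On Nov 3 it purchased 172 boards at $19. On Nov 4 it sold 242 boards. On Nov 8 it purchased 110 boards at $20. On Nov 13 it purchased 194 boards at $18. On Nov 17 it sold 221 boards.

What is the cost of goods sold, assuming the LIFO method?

COGS = $8,770

Nov 4, 242 sold [LIFO — newest first]: 172 @ $19 + 70 @ $21 = $4,738
Nov 17, 221 sold [LIFO — newest first]: 194 @ $18 + 27 @ $20 = $4,032
Total COGS = $4,738 + $4,032 = $8,770
Ending inventory: 70 @ $21 + 83 @ $20 = $3,130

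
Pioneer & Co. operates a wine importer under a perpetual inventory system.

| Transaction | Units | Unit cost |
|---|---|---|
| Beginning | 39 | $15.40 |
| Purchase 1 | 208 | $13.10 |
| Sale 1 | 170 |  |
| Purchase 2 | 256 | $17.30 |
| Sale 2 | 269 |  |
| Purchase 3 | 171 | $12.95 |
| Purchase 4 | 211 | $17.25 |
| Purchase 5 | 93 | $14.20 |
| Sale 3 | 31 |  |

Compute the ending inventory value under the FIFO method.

Ending inventory = $7,745.70

Sale 1 (170) [FIFO — oldest first]: 39 @ $15.40 + 131 @ $13.10 = $2,316.70
Sale 2 (269) [FIFO — oldest first]: 77 @ $13.10 + 192 @ $17.30 = $4,330.30
Sale 3 (31) [FIFO — oldest first]: 31 @ $17.30 = $536.30
Total COGS = $2,316.70 + $4,330.30 + $536.30 = $7,183.30
Ending inventory: 33 @ $17.30 + 171 @ $12.95 + 211 @ $17.25 + 93 @ $14.20 = $7,745.70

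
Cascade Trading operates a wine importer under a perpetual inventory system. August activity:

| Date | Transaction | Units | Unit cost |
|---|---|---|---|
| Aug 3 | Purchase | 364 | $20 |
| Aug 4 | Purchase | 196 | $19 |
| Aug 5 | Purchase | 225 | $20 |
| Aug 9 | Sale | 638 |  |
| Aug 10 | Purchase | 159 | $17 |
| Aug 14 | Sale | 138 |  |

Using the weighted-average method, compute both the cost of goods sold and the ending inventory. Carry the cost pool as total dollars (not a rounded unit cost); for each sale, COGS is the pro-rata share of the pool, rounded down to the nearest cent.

COGS = $15,129.03; ending inventory = $3,077.97

After Aug 3: 364 on hand, pool $7,280.00 (≈ $20.0000 each)
After Aug 4: 560 on hand, pool $11,004.00 (≈ $19.6500 each)
After Aug 5: 785 on hand, pool $15,504.00 (≈ $19.7503 each)
Aug 9, sell 638: 638/785 × $15,504.00 → $12,600.70
After Aug 10: 306 on hand, pool $5,606.30 (≈ $18.3212 each)
Aug 14, sell 138: 138/306 × $5,606.30 → $2,528.33
Total COGS = $12,600.70 + $2,528.33 = $15,129.03
Ending inventory (cost pool remaining) = $3,077.97
Check: goods available $18,207.00 = COGS $15,129.03 + ending $3,077.97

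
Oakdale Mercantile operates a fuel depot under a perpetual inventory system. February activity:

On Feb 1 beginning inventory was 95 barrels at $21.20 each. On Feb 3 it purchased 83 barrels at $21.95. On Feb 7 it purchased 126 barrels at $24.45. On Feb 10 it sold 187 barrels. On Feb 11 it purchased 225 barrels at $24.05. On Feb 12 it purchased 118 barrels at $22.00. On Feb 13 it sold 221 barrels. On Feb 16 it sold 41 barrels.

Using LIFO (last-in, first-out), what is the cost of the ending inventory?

Feb 10, 187 sold [LIFO — newest first]: 126 @ $24.45 + 61 @ $21.95 = $4,419.65
Feb 13, 221 sold [LIFO — newest first]: 118 @ $22.00 + 103 @ $24.05 = $5,073.15
Feb 16, 41 sold [LIFO — newest first]: 41 @ $24.05 = $986.05
Total COGS = $4,419.65 + $5,073.15 + $986.05 = $10,478.85
Ending inventory: 95 @ $21.20 + 22 @ $21.95 + 81 @ $24.05 = $4,444.95
Check: goods available $14,923.80 = COGS $10,478.85 + ending $4,444.95

Ending inventory = $4,444.95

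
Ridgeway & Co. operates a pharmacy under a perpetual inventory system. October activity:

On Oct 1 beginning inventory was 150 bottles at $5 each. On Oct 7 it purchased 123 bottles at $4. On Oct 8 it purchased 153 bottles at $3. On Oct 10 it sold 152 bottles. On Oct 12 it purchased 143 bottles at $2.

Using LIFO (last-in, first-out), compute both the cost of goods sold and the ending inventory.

Oct 10, 152 sold [LIFO — newest first]: 152 @ $3 = $456
Ending inventory: 150 @ $5 + 123 @ $4 + 1 @ $3 + 143 @ $2 = $1,531

COGS = $456; ending inventory = $1,531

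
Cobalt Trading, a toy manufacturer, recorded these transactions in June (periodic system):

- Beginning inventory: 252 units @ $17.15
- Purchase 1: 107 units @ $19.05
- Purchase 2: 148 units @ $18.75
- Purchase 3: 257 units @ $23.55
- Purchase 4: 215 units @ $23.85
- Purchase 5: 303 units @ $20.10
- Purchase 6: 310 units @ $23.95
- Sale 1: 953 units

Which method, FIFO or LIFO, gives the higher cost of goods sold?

FIFO COGS: 252 @ $17.15 + 107 @ $19.05 + 148 @ $18.75 + 257 @ $23.55 + 189 @ $23.85 = $19,695.15
LIFO COGS: 310 @ $23.95 + 303 @ $20.10 + 215 @ $23.85 + 125 @ $23.55 = $21,586.30

LIFO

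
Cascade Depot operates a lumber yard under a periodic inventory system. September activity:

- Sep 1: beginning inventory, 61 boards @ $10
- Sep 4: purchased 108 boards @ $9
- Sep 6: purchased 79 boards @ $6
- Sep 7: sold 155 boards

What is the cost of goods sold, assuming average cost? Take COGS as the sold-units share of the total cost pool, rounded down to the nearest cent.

COGS = $1,285.00

Sep 7, sell 155: 155/248 × $2,056.00 → $1,285.00
Ending inventory (cost pool remaining) = $771.00
Check: goods available $2,056.00 = COGS $1,285.00 + ending $771.00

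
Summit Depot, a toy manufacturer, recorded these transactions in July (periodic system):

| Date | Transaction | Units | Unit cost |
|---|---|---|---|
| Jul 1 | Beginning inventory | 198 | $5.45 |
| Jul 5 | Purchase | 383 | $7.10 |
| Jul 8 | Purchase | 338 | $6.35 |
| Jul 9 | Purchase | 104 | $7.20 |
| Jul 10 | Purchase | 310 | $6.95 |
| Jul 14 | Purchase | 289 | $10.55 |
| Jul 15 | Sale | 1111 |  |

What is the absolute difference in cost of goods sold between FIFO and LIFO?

FIFO COGS: 198 @ $5.45 + 383 @ $7.10 + 338 @ $6.35 + 104 @ $7.20 + 88 @ $6.95 = $7,305.10
LIFO COGS: 289 @ $10.55 + 310 @ $6.95 + 104 @ $7.20 + 338 @ $6.35 + 70 @ $7.10 = $8,595.55
Difference = |$7,305.10 − $8,595.55| = $1,290.45

$1,290.45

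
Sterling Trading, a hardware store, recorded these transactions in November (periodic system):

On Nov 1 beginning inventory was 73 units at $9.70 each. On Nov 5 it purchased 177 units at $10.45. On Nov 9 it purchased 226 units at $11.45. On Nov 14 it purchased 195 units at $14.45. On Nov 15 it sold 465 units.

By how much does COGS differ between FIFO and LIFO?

$845.75

FIFO COGS: 73 @ $9.70 + 177 @ $10.45 + 215 @ $11.45 = $5,019.50
LIFO COGS: 195 @ $14.45 + 226 @ $11.45 + 44 @ $10.45 = $5,865.25
Difference = |$5,019.50 − $5,865.25| = $845.75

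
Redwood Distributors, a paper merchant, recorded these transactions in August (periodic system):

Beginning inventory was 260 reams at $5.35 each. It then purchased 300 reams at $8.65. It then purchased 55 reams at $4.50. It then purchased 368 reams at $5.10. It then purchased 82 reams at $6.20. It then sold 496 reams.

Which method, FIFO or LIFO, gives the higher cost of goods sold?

FIFO

FIFO COGS: 260 @ $5.35 + 236 @ $8.65 = $3,432.40
LIFO COGS: 82 @ $6.20 + 368 @ $5.10 + 46 @ $4.50 = $2,592.20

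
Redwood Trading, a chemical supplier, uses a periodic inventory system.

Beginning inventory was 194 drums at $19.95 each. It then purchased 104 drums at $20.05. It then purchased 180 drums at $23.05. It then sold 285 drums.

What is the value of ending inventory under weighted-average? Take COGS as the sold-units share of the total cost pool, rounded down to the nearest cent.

Sale 1, sell 285: 285/478 × $10,104.50 → $6,024.64
Ending inventory (cost pool remaining) = $4,079.86

Ending inventory = $4,079.86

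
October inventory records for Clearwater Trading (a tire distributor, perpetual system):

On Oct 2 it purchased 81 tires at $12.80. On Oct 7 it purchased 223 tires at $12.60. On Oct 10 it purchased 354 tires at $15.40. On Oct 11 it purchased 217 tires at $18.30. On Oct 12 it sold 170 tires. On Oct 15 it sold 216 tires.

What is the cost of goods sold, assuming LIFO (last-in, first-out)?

COGS = $6,573.70

Oct 12, 170 sold [LIFO — newest first]: 170 @ $18.30 = $3,111.00
Oct 15, 216 sold [LIFO — newest first]: 47 @ $18.30 + 169 @ $15.40 = $3,462.70
Total COGS = $3,111.00 + $3,462.70 = $6,573.70
Ending inventory: 81 @ $12.80 + 223 @ $12.60 + 185 @ $15.40 = $6,695.60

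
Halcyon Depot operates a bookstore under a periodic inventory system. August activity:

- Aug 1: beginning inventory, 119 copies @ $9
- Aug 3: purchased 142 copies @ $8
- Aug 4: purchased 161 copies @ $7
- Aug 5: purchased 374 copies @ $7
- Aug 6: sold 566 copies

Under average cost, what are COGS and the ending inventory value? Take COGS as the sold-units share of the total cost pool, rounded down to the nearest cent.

Aug 6, sell 566: 566/796 × $5,952.00 → $4,232.20
Ending inventory (cost pool remaining) = $1,719.80
Check: goods available $5,952.00 = COGS $4,232.20 + ending $1,719.80

COGS = $4,232.20; ending inventory = $1,719.80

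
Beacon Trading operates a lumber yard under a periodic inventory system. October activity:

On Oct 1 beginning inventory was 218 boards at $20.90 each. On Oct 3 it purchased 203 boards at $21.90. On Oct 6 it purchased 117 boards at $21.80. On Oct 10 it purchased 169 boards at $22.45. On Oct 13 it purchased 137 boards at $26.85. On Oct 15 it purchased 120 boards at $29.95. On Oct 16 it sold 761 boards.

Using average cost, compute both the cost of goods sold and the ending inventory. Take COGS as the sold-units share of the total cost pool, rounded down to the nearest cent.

COGS = $17,855.87; ending inventory = $4,763.13

Oct 16, sell 761: 761/964 × $22,619.00 → $17,855.87
Ending inventory (cost pool remaining) = $4,763.13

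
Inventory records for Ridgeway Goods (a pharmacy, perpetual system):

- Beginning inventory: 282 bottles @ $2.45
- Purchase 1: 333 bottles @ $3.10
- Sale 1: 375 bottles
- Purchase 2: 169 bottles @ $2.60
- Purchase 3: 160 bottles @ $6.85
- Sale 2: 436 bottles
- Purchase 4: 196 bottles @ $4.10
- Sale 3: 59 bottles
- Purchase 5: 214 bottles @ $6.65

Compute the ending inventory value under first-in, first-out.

Sale 1 (375) [FIFO — oldest first]: 282 @ $2.45 + 93 @ $3.10 = $979.20
Sale 2 (436) [FIFO — oldest first]: 240 @ $3.10 + 169 @ $2.60 + 27 @ $6.85 = $1,368.35
Sale 3 (59) [FIFO — oldest first]: 59 @ $6.85 = $404.15
Total COGS = $979.20 + $1,368.35 + $404.15 = $2,751.70
Ending inventory: 74 @ $6.85 + 196 @ $4.10 + 214 @ $6.65 = $2,733.60
Check: goods available $5,485.30 = COGS $2,751.70 + ending $2,733.60

Ending inventory = $2,733.60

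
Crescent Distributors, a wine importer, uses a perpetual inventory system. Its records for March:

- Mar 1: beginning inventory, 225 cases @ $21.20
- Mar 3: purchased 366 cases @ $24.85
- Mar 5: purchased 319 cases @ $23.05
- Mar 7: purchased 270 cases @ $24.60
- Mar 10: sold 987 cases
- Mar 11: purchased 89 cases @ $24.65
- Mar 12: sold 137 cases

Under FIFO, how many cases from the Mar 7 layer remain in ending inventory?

56

Mar 10, 987 sold [FIFO — oldest first]: 225 @ $21.20 + 366 @ $24.85 + 319 @ $23.05 + 77 @ $24.60 = $23,112.25
Mar 12, 137 sold [FIFO — oldest first]: 137 @ $24.60 = $3,370.20
Total COGS = $23,112.25 + $3,370.20 = $26,482.45
Ending inventory: 56 @ $24.60 + 89 @ $24.65 = $3,571.45
Check: goods available $30,053.90 = COGS $26,482.45 + ending $3,571.45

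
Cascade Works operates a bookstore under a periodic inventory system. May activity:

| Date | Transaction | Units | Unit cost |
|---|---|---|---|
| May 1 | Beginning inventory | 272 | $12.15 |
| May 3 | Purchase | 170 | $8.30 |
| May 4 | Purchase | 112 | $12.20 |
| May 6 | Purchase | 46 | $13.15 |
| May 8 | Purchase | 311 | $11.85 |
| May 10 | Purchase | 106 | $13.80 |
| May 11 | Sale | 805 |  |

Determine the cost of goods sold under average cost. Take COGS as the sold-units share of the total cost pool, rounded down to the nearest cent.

May 11, sell 805: 805/1017 × $11,835.25 → $9,368.11
Ending inventory (cost pool remaining) = $2,467.14
Check: goods available $11,835.25 = COGS $9,368.11 + ending $2,467.14

COGS = $9,368.11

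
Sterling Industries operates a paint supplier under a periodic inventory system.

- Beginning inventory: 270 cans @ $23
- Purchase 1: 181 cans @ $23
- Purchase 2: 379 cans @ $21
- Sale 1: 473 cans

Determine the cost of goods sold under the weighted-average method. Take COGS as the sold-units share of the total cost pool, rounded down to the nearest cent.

Sale 1, sell 473: 473/830 × $18,332.00 → $10,447.03
Ending inventory (cost pool remaining) = $7,884.97
Check: goods available $18,332.00 = COGS $10,447.03 + ending $7,884.97

COGS = $10,447.03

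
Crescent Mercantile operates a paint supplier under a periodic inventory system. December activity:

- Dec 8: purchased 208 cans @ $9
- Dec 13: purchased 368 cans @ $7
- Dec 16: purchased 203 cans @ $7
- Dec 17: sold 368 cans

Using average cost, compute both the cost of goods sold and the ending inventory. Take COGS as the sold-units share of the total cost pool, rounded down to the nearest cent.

COGS = $2,772.51; ending inventory = $3,096.49

Dec 17, sell 368: 368/779 × $5,869.00 → $2,772.51
Ending inventory (cost pool remaining) = $3,096.49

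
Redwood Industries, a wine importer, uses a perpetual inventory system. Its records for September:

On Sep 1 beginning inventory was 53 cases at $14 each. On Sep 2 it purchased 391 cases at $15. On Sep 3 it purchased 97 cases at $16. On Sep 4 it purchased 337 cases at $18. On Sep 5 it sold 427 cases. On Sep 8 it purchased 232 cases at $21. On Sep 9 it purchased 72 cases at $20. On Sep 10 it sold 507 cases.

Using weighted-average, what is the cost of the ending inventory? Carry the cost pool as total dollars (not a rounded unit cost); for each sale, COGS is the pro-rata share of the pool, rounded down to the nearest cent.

Ending inventory = $4,473.50

After Sep 1: 53 on hand, pool $742.00 (≈ $14.0000 each)
After Sep 2: 444 on hand, pool $6,607.00 (≈ $14.8806 each)
After Sep 3: 541 on hand, pool $8,159.00 (≈ $15.0813 each)
After Sep 4: 878 on hand, pool $14,225.00 (≈ $16.2016 each)
Sep 5, sell 427: 427/878 × $14,225.00 → $6,918.08
After Sep 8: 683 on hand, pool $12,178.92 (≈ $17.8315 each)
After Sep 9: 755 on hand, pool $13,618.92 (≈ $18.0383 each)
Sep 10, sell 507: 507/755 × $13,618.92 → $9,145.42
Total COGS = $6,918.08 + $9,145.42 = $16,063.50
Ending inventory (cost pool remaining) = $4,473.50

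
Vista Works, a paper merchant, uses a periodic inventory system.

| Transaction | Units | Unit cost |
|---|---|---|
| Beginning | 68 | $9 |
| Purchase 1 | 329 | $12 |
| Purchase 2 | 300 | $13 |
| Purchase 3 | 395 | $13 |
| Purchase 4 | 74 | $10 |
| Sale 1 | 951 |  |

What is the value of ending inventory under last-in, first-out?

Sale 1 (951) [LIFO — newest first]: 74 @ $10 + 395 @ $13 + 300 @ $13 + 182 @ $12 = $11,959
Ending inventory: 68 @ $9 + 147 @ $12 = $2,376

Ending inventory = $2,376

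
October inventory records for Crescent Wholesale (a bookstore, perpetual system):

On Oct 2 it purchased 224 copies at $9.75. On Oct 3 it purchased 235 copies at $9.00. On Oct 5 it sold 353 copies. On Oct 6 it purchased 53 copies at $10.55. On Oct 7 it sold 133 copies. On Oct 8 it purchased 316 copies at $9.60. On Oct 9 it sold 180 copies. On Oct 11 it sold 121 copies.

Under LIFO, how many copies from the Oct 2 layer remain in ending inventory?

Oct 5, 353 sold [LIFO — newest first]: 235 @ $9.00 + 118 @ $9.75 = $3,265.50
Oct 7, 133 sold [LIFO — newest first]: 53 @ $10.55 + 80 @ $9.75 = $1,339.15
Oct 9, 180 sold [LIFO — newest first]: 180 @ $9.60 = $1,728.00
Oct 11, 121 sold [LIFO — newest first]: 121 @ $9.60 = $1,161.60
Total COGS = $3,265.50 + $1,339.15 + $1,728.00 + $1,161.60 = $7,494.25
Ending inventory: 26 @ $9.75 + 15 @ $9.60 = $397.50

26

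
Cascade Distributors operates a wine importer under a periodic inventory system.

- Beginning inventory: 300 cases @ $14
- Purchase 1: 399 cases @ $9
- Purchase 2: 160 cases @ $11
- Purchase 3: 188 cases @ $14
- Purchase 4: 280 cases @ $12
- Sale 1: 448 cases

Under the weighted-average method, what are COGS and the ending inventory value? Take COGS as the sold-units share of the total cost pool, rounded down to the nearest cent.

COGS = $5,247.37; ending inventory = $10,295.63

Sale 1, sell 448: 448/1327 × $15,543.00 → $5,247.37
Ending inventory (cost pool remaining) = $10,295.63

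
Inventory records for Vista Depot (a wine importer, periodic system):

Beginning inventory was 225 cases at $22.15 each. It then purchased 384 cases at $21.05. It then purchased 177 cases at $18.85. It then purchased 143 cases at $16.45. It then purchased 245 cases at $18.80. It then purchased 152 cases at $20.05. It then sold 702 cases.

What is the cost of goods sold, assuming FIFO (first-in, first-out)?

Sale 1 (702) [FIFO — oldest first]: 225 @ $22.15 + 384 @ $21.05 + 93 @ $18.85 = $14,820.00
Ending inventory: 84 @ $18.85 + 143 @ $16.45 + 245 @ $18.80 + 152 @ $20.05 = $11,589.35
Check: goods available $26,409.35 = COGS $14,820.00 + ending $11,589.35

COGS = $14,820.00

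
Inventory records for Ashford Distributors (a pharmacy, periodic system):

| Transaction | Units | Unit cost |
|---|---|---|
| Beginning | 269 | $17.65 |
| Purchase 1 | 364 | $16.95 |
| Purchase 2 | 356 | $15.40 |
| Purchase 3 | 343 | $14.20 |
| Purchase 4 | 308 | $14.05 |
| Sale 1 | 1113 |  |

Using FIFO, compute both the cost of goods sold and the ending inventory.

COGS = $18,160.85; ending inventory = $7,437.20

Sale 1 (1113) [FIFO — oldest first]: 269 @ $17.65 + 364 @ $16.95 + 356 @ $15.40 + 124 @ $14.20 = $18,160.85
Ending inventory: 219 @ $14.20 + 308 @ $14.05 = $7,437.20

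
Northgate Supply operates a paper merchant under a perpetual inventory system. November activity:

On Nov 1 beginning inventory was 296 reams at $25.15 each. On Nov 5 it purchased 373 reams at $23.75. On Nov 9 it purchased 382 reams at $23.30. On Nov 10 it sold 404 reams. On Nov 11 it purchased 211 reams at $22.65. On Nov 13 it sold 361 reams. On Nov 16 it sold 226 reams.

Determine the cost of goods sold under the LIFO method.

COGS = $23,167.25

Nov 10, 404 sold [LIFO — newest first]: 382 @ $23.30 + 22 @ $23.75 = $9,423.10
Nov 13, 361 sold [LIFO — newest first]: 211 @ $22.65 + 150 @ $23.75 = $8,341.65
Nov 16, 226 sold [LIFO — newest first]: 201 @ $23.75 + 25 @ $25.15 = $5,402.50
Total COGS = $9,423.10 + $8,341.65 + $5,402.50 = $23,167.25
Ending inventory: 271 @ $25.15 = $6,815.65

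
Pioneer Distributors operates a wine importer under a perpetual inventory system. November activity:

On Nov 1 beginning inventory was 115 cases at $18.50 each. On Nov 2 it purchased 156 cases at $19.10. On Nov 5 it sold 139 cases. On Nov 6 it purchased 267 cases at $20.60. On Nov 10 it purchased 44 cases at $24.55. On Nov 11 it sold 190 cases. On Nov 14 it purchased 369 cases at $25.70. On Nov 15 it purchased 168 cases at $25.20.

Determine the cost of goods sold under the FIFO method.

Nov 5, 139 sold [FIFO — oldest first]: 115 @ $18.50 + 24 @ $19.10 = $2,585.90
Nov 11, 190 sold [FIFO — oldest first]: 132 @ $19.10 + 58 @ $20.60 = $3,716.00
Total COGS = $2,585.90 + $3,716.00 = $6,301.90
Ending inventory: 209 @ $20.60 + 44 @ $24.55 + 369 @ $25.70 + 168 @ $25.20 = $19,102.50
Check: goods available $25,404.40 = COGS $6,301.90 + ending $19,102.50

COGS = $6,301.90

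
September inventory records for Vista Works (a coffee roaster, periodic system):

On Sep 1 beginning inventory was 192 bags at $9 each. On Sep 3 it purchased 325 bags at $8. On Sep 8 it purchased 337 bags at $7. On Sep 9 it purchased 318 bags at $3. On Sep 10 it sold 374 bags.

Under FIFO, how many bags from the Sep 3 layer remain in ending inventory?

143

Sep 10, 374 sold [FIFO — oldest first]: 192 @ $9 + 182 @ $8 = $3,184
Ending inventory: 143 @ $8 + 337 @ $7 + 318 @ $3 = $4,457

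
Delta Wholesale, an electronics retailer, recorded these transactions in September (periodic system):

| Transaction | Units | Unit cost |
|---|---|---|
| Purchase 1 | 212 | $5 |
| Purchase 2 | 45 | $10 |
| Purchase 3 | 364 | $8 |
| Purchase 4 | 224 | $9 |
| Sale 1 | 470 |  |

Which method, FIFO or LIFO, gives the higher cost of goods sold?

FIFO COGS: 212 @ $5 + 45 @ $10 + 213 @ $8 = $3,214
LIFO COGS: 224 @ $9 + 246 @ $8 = $3,984

LIFO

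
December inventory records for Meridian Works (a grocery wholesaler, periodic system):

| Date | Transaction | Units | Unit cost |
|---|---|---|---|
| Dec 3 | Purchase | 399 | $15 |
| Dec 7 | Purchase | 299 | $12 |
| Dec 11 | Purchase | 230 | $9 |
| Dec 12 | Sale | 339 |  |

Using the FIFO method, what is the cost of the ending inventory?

Dec 12, 339 sold [FIFO — oldest first]: 339 @ $15 = $5,085
Ending inventory: 60 @ $15 + 299 @ $12 + 230 @ $9 = $6,558

Ending inventory = $6,558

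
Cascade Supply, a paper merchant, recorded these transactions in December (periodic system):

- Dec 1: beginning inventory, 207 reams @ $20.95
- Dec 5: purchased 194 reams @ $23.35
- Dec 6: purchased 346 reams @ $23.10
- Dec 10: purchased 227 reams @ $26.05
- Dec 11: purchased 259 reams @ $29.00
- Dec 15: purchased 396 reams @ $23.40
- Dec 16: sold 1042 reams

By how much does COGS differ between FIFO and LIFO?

FIFO COGS: 207 @ $20.95 + 194 @ $23.35 + 346 @ $23.10 + 227 @ $26.05 + 68 @ $29.00 = $24,744.50
LIFO COGS: 396 @ $23.40 + 259 @ $29.00 + 227 @ $26.05 + 160 @ $23.10 = $26,386.75
Difference = |$24,744.50 − $26,386.75| = $1,642.25

$1,642.25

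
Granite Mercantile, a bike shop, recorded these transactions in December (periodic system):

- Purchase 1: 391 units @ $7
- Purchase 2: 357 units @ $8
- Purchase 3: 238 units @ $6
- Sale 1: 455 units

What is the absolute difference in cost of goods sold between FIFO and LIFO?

FIFO COGS: 391 @ $7 + 64 @ $8 = $3,249
LIFO COGS: 238 @ $6 + 217 @ $8 = $3,164
Difference = |$3,249 − $3,164| = $85

$85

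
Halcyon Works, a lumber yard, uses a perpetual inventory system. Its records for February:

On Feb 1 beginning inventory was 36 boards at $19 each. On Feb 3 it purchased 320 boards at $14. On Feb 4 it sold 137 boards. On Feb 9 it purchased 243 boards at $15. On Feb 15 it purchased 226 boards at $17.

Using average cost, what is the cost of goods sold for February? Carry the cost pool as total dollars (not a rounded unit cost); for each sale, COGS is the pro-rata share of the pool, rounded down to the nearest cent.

After Feb 1: 36 on hand, pool $684.00 (≈ $19.0000 each)
After Feb 3: 356 on hand, pool $5,164.00 (≈ $14.5056 each)
Feb 4, sell 137: 137/356 × $5,164.00 → $1,987.26
After Feb 9: 462 on hand, pool $6,821.74 (≈ $14.7657 each)
After Feb 15: 688 on hand, pool $10,663.74 (≈ $15.4996 each)
Ending inventory (cost pool remaining) = $10,663.74
Check: goods available $12,651.00 = COGS $1,987.26 + ending $10,663.74

COGS = $1,987.26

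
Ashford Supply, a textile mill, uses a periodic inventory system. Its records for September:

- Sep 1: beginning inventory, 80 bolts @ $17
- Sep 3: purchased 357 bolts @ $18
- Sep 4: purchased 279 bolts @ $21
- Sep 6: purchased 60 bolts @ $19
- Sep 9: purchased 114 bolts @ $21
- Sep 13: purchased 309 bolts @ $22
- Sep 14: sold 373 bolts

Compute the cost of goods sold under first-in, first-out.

Sep 14, 373 sold [FIFO — oldest first]: 80 @ $17 + 293 @ $18 = $6,634
Ending inventory: 64 @ $18 + 279 @ $21 + 60 @ $19 + 114 @ $21 + 309 @ $22 = $17,343

COGS = $6,634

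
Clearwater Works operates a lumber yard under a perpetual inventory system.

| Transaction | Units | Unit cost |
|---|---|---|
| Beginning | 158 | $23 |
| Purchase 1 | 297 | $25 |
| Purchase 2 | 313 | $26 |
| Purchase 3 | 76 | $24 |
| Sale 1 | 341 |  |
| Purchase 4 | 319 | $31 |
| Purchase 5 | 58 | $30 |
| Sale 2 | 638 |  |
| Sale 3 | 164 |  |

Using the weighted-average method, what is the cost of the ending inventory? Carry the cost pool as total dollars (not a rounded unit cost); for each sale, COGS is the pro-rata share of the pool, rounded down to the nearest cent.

Ending inventory = $2,141.19

After Beginning: 158 on hand, pool $3,634.00 (≈ $23.0000 each)
After Purchase 1: 455 on hand, pool $11,059.00 (≈ $24.3055 each)
After Purchase 2: 768 on hand, pool $19,197.00 (≈ $24.9961 each)
After Purchase 3: 844 on hand, pool $21,021.00 (≈ $24.9064 each)
Sale 1, sell 341: 341/844 × $21,021.00 → $8,493.08
After Purchase 4: 822 on hand, pool $22,416.92 (≈ $27.2712 each)
After Purchase 5: 880 on hand, pool $24,156.92 (≈ $27.4510 each)
Sale 2, sell 638: 638/880 × $24,156.92 → $17,513.76
Sale 3, sell 164: 164/242 × $6,643.16 → $4,501.97
Total COGS = $8,493.08 + $17,513.76 + $4,501.97 = $30,508.81
Ending inventory (cost pool remaining) = $2,141.19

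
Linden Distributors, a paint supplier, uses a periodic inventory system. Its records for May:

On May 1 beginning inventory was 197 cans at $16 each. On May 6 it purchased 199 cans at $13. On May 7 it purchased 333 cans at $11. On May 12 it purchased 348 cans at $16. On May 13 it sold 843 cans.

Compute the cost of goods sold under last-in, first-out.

COGS = $11,337

May 13, 843 sold [LIFO — newest first]: 348 @ $16 + 333 @ $11 + 162 @ $13 = $11,337
Ending inventory: 197 @ $16 + 37 @ $13 = $3,633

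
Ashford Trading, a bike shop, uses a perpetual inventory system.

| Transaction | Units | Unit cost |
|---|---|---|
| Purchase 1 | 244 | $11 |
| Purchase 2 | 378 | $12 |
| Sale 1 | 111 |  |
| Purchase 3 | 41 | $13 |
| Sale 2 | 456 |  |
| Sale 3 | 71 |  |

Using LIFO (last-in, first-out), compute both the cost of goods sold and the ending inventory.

COGS = $7,478; ending inventory = $275

Sale 1 (111) [LIFO — newest first]: 111 @ $12 = $1,332
Sale 2 (456) [LIFO — newest first]: 41 @ $13 + 267 @ $12 + 148 @ $11 = $5,365
Sale 3 (71) [LIFO — newest first]: 71 @ $11 = $781
Total COGS = $1,332 + $5,365 + $781 = $7,478
Ending inventory: 25 @ $11 = $275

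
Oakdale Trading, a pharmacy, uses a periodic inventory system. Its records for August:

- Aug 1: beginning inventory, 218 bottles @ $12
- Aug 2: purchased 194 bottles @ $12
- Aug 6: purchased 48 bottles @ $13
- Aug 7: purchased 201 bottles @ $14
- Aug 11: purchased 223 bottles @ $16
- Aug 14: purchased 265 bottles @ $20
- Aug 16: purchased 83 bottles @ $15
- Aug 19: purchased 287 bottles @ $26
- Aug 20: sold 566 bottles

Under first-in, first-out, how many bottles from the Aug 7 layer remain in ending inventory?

95

Aug 20, 566 sold [FIFO — oldest first]: 218 @ $12 + 194 @ $12 + 48 @ $13 + 106 @ $14 = $7,052
Ending inventory: 95 @ $14 + 223 @ $16 + 265 @ $20 + 83 @ $15 + 287 @ $26 = $18,905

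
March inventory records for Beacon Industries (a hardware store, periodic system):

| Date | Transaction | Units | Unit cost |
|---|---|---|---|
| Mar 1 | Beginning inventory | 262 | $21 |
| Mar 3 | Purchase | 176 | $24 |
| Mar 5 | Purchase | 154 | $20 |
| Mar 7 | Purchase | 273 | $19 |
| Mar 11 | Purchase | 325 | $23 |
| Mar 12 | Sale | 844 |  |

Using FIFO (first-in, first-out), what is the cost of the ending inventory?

Mar 12, 844 sold [FIFO — oldest first]: 262 @ $21 + 176 @ $24 + 154 @ $20 + 252 @ $19 = $17,594
Ending inventory: 21 @ $19 + 325 @ $23 = $7,874
Check: goods available $25,468 = COGS $17,594 + ending $7,874

Ending inventory = $7,874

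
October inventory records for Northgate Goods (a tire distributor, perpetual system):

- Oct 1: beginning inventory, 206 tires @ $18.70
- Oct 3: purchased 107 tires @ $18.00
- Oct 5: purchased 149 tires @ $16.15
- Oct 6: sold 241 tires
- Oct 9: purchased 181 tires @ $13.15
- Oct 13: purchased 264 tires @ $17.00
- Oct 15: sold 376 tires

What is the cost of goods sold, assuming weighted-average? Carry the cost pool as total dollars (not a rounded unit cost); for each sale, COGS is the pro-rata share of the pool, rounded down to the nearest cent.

COGS = $10,357.27

After Oct 1: 206 on hand, pool $3,852.20 (≈ $18.7000 each)
After Oct 3: 313 on hand, pool $5,778.20 (≈ $18.4607 each)
After Oct 5: 462 on hand, pool $8,184.55 (≈ $17.7155 each)
Oct 6, sell 241: 241/462 × $8,184.55 → $4,269.42
After Oct 9: 402 on hand, pool $6,295.28 (≈ $15.6599 each)
After Oct 13: 666 on hand, pool $10,783.28 (≈ $16.1911 each)
Oct 15, sell 376: 376/666 × $10,783.28 → $6,087.85
Total COGS = $4,269.42 + $6,087.85 = $10,357.27
Ending inventory (cost pool remaining) = $4,695.43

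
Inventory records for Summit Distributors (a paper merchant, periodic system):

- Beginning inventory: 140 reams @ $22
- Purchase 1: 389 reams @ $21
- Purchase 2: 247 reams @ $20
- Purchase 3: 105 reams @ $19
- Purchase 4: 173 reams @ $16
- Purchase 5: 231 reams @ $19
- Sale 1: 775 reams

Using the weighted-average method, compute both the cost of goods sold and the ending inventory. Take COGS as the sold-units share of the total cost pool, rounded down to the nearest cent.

COGS = $15,283.48; ending inventory = $10,057.52

Sale 1, sell 775: 775/1285 × $25,341.00 → $15,283.48
Ending inventory (cost pool remaining) = $10,057.52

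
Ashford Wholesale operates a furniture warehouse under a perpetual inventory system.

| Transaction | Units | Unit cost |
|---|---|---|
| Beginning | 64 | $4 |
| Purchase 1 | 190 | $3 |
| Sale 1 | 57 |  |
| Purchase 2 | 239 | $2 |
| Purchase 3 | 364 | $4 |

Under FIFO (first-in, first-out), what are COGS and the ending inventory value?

Sale 1 (57) [FIFO — oldest first]: 57 @ $4 = $228
Ending inventory: 7 @ $4 + 190 @ $3 + 239 @ $2 + 364 @ $4 = $2,532

COGS = $228; ending inventory = $2,532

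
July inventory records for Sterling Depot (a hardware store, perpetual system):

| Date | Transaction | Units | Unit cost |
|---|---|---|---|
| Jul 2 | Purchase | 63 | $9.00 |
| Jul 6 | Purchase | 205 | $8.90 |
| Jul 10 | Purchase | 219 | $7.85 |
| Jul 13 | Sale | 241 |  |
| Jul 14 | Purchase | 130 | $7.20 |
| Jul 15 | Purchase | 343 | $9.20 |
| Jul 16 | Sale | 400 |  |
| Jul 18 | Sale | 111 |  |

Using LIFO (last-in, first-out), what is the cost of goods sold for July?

Jul 13, 241 sold [LIFO — newest first]: 219 @ $7.85 + 22 @ $8.90 = $1,914.95
Jul 16, 400 sold [LIFO — newest first]: 343 @ $9.20 + 57 @ $7.20 = $3,566.00
Jul 18, 111 sold [LIFO — newest first]: 73 @ $7.20 + 38 @ $8.90 = $863.80
Total COGS = $1,914.95 + $3,566.00 + $863.80 = $6,344.75
Ending inventory: 63 @ $9.00 + 145 @ $8.90 = $1,857.50

COGS = $6,344.75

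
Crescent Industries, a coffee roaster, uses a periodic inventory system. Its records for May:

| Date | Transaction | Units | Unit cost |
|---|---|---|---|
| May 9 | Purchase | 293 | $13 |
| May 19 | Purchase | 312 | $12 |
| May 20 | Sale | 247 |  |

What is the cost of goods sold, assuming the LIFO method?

May 20, 247 sold [LIFO — newest first]: 247 @ $12 = $2,964
Ending inventory: 293 @ $13 + 65 @ $12 = $4,589

COGS = $2,964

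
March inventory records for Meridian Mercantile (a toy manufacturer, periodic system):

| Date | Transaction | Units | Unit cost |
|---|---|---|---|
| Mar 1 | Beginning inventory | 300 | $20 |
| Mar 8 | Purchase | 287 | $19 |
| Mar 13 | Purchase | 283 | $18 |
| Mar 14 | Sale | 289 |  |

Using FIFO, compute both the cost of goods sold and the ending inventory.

Mar 14, 289 sold [FIFO — oldest first]: 289 @ $20 = $5,780
Ending inventory: 11 @ $20 + 287 @ $19 + 283 @ $18 = $10,767
Check: goods available $16,547 = COGS $5,780 + ending $10,767

COGS = $5,780; ending inventory = $10,767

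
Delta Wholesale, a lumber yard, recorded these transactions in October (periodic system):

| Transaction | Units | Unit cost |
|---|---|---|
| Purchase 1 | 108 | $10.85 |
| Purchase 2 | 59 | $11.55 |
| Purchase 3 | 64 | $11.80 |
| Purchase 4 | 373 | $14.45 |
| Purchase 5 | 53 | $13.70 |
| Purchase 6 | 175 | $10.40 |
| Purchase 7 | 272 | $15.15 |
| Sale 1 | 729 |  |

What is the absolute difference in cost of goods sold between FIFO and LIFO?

$502.75

FIFO COGS: 108 @ $10.85 + 59 @ $11.55 + 64 @ $11.80 + 373 @ $14.45 + 53 @ $13.70 + 72 @ $10.40 = $9,473.20
LIFO COGS: 272 @ $15.15 + 175 @ $10.40 + 53 @ $13.70 + 229 @ $14.45 = $9,975.95
Difference = |$9,473.20 − $9,975.95| = $502.75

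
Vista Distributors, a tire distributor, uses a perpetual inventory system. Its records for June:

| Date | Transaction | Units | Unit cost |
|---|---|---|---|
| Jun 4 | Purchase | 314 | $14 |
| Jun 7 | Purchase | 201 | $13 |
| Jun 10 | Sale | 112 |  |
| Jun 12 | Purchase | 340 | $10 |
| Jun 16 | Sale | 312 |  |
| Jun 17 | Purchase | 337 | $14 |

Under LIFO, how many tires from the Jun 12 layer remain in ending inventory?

Jun 10, 112 sold [LIFO — newest first]: 112 @ $13 = $1,456
Jun 16, 312 sold [LIFO — newest first]: 312 @ $10 = $3,120
Total COGS = $1,456 + $3,120 = $4,576
Ending inventory: 314 @ $14 + 89 @ $13 + 28 @ $10 + 337 @ $14 = $10,551

28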